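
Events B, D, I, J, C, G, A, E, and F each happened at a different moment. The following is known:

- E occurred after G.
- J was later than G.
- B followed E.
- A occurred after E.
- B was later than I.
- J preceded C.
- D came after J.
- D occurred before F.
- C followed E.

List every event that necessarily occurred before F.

Directly stated before F: D.
G reaches F via G → J → D → F.
J reaches F via J → D → F.

D, G, J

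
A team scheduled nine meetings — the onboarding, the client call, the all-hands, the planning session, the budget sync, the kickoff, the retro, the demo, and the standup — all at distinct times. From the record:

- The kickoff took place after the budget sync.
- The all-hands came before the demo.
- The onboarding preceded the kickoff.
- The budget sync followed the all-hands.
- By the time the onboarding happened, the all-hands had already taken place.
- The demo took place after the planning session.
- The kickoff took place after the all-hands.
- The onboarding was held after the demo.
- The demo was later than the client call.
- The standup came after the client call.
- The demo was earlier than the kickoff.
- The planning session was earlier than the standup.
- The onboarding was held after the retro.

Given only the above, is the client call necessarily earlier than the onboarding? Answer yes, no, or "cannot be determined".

yes

Chain the constraints: the client call → the demo → the onboarding. Each link is directly stated, so the client call comes before the onboarding.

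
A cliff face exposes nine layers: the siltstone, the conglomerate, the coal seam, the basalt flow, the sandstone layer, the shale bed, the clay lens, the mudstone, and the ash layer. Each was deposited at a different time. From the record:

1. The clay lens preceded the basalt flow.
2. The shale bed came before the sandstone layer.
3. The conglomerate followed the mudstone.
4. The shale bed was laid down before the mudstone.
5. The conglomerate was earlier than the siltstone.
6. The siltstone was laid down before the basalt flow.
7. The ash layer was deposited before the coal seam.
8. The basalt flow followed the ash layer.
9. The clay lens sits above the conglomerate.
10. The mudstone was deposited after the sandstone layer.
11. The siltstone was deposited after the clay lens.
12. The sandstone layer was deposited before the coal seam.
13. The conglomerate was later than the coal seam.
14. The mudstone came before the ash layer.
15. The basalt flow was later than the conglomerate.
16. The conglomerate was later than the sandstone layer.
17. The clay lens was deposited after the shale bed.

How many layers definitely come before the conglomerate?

Directly stated before the conglomerate: the coal seam, the mudstone, and the sandstone layer.
The ash layer reaches the conglomerate via the ash layer → the coal seam → the conglomerate.
The shale bed reaches the conglomerate via the shale bed → the mudstone → the conglomerate.
No chain forces the basalt flow (or any of the others) ahead of the conglomerate.
That's the ash layer, the coal seam, the mudstone, the sandstone layer, and the shale bed — 5 in all.

5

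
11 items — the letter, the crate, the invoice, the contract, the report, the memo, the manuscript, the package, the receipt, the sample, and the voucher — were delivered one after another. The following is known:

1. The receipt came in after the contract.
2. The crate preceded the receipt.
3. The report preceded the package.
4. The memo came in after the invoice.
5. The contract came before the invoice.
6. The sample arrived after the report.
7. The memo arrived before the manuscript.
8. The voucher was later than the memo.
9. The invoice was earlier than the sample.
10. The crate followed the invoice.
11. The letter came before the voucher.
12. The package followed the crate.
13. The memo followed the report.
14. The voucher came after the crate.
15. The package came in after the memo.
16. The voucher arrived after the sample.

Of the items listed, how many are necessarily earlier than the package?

Directly stated before the package: the crate, the memo, and the report.
The contract reaches the package via the contract → the invoice → the memo → the package.
The invoice reaches the package via the invoice → the memo → the package.
No chain forces the receipt (or any of the others) ahead of the package.
That's the contract, the crate, the invoice, the memo, and the report — 5 in all.

5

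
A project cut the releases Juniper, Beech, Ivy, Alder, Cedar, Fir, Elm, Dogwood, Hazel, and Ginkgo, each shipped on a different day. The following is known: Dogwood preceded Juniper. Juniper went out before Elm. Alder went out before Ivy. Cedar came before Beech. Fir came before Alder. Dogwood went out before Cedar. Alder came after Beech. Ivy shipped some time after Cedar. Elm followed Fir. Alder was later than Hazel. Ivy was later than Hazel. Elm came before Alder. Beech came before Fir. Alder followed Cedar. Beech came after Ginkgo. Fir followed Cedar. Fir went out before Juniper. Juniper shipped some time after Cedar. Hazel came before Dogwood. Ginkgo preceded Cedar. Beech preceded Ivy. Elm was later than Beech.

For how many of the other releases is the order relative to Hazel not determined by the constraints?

Forced after Hazel: Alder, Beech, Cedar, Dogwood, Elm, Fir, Ivy, and Juniper.
That leaves Ginkgo with no forced order relative to Hazel — 1.

1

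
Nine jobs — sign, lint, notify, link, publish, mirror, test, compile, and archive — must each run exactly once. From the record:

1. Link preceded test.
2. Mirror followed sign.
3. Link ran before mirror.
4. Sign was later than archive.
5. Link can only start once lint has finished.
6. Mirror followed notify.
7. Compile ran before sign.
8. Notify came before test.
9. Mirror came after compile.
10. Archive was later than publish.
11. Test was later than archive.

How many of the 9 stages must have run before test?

Directly stated before test: archive, link, and notify.
Lint reaches test via lint → link → test.
Publish reaches test via publish → archive → test.
No chain forces sign (or any of the others) ahead of test.
That's archive, link, lint, notify, and publish — 5 in all.

5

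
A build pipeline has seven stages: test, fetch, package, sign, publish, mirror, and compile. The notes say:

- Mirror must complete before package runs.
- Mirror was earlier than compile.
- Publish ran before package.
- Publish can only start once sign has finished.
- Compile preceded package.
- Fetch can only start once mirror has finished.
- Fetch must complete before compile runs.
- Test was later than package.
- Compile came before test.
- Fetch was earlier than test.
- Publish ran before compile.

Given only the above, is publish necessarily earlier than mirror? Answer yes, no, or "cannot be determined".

No chain of stated constraints runs from publish to mirror, and none runs from mirror to publish either.
So the relative order of publish and mirror is not fixed by the given facts.

cannot be determined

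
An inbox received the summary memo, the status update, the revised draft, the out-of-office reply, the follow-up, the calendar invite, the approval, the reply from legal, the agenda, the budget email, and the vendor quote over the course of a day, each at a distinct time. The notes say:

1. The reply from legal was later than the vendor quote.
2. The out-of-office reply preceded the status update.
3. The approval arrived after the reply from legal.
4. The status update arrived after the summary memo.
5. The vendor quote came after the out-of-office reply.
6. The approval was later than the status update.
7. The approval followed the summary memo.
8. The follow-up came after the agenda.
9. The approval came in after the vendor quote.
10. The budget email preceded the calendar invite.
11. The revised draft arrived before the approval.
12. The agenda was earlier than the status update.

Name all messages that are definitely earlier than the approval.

the agenda, the out-of-office reply, the reply from legal, the revised draft, the status update, the summary memo, the vendor quote

Directly stated before the approval: the reply from legal, the revised draft, the status update, the summary memo, and the vendor quote.
The agenda reaches the approval via the agenda → the status update → the approval.
The out-of-office reply reaches the approval via the out-of-office reply → the vendor quote → the approval.
No chain forces the follow-up (or any of the others) ahead of the approval.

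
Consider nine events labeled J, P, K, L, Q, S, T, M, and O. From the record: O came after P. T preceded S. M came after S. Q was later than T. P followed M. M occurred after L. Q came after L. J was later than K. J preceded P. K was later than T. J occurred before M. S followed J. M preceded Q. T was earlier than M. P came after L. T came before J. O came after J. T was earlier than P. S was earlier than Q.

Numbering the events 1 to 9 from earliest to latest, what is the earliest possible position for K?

T must come before K — 1 forced predecessor.
Nothing else is forced ahead of K, so its earliest slot is position 1 + 1 = 2.

2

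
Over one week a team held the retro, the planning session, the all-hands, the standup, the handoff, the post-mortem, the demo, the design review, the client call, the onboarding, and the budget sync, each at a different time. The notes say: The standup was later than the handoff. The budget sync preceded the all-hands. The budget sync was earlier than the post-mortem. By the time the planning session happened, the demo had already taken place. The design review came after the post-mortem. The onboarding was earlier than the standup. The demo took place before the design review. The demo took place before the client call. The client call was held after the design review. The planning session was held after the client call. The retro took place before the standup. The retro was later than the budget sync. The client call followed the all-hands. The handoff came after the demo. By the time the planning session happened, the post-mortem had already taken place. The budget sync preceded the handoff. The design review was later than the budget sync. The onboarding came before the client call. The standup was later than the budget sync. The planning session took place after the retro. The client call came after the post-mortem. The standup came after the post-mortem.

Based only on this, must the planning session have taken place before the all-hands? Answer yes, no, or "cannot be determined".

no

Tracing the constraints gives the all-hands → the client call → the planning session, so the all-hands must come before the planning session.
That means the planning session cannot be before the all-hands.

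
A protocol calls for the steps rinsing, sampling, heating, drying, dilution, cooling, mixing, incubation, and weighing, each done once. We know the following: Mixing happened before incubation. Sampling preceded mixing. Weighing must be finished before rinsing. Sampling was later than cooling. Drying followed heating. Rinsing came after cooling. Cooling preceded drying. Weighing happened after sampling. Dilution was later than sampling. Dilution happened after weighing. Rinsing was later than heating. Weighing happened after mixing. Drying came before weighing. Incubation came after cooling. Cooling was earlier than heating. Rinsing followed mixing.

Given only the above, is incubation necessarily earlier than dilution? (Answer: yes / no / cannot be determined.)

No chain of stated constraints runs from incubation to dilution, and none runs from dilution to incubation either.
So the relative order of incubation and dilution is not fixed by the given facts.

cannot be determined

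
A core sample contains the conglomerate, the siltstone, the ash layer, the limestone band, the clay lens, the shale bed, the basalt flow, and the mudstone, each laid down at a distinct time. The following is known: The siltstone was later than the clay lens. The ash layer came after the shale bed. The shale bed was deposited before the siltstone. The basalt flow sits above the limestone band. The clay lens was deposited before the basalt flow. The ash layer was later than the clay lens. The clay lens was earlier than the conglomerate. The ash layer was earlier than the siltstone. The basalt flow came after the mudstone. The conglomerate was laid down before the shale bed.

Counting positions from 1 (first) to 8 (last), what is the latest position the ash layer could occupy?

The ash layer must come before the siltstone — 1 layer forced after it.
Everything else can be placed before the ash layer in some valid order, so the ash layer can sit as late as position 8 − 1 = 7.

7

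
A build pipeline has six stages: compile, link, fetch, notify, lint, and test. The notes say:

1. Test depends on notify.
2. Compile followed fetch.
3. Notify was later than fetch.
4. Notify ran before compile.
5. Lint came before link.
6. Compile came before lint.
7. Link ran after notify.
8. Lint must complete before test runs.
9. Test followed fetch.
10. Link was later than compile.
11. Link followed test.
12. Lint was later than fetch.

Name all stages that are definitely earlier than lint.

Directly stated before lint: compile and fetch.
Notify reaches lint via notify → compile → lint.
No chain forces test (or any of the others) ahead of lint.

compile, fetch, notify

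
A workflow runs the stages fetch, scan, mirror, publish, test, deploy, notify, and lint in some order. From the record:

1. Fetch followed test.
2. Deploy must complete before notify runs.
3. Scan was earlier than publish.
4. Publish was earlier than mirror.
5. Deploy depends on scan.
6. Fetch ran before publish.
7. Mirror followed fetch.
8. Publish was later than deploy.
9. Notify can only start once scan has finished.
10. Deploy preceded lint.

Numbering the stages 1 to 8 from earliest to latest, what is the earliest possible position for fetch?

Test must come before fetch — 1 forced predecessor.
Nothing else is forced ahead of fetch, so its earliest slot is position 1 + 1 = 2.

2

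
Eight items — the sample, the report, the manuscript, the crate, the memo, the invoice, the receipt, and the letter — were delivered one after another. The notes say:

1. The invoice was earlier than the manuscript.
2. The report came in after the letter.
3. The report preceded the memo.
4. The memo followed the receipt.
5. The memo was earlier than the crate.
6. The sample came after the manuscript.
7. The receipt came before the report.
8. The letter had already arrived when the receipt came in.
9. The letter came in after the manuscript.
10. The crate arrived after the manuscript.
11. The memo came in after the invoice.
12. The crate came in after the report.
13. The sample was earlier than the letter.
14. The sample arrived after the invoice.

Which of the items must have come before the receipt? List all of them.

the invoice, the letter, the manuscript, the sample

Directly stated before the receipt: the letter.
The invoice reaches the receipt via the invoice → the manuscript → the letter → the receipt.
The manuscript reaches the receipt via the manuscript → the letter → the receipt.
The sample reaches the receipt via the sample → the letter → the receipt.
No chain forces the report (or any of the others) ahead of the receipt.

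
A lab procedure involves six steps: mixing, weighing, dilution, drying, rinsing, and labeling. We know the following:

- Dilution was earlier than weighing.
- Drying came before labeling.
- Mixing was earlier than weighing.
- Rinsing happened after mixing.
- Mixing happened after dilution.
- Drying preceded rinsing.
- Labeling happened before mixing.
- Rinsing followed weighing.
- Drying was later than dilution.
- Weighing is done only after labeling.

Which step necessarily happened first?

Dilution has a chain of constraints placing it before every other step, so dilution must be first.

dilution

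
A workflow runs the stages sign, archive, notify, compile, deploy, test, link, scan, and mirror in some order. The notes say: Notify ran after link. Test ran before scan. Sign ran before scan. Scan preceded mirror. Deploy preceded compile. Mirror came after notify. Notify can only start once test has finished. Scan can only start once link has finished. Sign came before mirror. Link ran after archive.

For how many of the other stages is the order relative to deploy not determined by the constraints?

Forced after deploy: compile.
That leaves archive, link, mirror, notify, scan, sign, and test with no forced order relative to deploy — 7.

7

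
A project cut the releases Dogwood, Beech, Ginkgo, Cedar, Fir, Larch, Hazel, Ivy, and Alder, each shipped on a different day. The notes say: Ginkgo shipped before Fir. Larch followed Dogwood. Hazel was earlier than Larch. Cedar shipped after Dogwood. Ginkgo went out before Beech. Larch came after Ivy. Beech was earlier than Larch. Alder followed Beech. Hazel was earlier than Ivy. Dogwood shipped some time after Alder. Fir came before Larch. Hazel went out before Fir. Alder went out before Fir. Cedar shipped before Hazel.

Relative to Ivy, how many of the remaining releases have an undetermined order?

Forced before Ivy: Alder, Beech, Cedar, Dogwood, Ginkgo, and Hazel; forced after Ivy: Larch.
That leaves Fir with no forced order relative to Ivy — 1.

1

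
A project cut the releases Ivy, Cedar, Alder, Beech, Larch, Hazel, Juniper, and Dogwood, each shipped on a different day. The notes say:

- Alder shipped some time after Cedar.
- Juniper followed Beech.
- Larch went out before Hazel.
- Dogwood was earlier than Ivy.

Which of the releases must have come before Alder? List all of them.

Directly stated before Alder: Cedar.
No chain forces Hazel (or any of the others) ahead of Alder.

Cedar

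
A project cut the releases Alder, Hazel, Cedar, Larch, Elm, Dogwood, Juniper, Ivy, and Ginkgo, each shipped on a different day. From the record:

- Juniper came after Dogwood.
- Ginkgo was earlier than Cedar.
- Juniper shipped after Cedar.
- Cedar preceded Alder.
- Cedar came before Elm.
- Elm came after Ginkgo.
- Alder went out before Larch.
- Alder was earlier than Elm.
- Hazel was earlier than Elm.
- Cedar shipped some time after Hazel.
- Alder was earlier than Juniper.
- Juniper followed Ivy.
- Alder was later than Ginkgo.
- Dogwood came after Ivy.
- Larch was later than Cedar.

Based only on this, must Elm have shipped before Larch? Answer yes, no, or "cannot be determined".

cannot be determined

No chain of stated constraints runs from Elm to Larch, and none runs from Larch to Elm either.
So the relative order of Elm and Larch is not fixed by the given facts.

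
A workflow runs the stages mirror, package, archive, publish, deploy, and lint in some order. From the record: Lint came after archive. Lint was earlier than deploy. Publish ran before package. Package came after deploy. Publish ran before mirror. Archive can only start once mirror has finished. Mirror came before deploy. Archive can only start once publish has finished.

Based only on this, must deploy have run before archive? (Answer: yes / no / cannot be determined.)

no

Tracing the constraints gives archive → lint → deploy, so archive must come before deploy.
That means deploy cannot be before archive.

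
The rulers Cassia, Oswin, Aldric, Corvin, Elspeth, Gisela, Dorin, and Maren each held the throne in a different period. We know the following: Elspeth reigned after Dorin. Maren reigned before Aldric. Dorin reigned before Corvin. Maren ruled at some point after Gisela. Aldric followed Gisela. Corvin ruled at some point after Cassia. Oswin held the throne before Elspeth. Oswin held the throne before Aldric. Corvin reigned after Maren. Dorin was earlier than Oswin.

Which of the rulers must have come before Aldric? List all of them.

Directly stated before Aldric: Gisela, Maren, and Oswin.
Dorin reaches Aldric via Dorin → Oswin → Aldric.

Dorin, Gisela, Maren, Oswin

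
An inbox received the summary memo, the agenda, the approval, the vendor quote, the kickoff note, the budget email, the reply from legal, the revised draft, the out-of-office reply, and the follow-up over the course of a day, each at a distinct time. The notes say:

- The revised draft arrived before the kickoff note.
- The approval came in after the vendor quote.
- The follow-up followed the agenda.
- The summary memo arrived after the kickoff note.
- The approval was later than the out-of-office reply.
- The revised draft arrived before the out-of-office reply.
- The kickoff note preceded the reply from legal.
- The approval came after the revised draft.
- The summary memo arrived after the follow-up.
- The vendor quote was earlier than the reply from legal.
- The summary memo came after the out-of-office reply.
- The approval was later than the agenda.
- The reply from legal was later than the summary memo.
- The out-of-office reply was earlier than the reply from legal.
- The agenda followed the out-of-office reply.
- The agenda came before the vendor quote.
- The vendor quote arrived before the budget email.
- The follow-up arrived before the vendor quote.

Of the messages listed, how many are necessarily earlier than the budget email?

Directly stated before the budget email: the vendor quote.
The agenda reaches the budget email via the agenda → the vendor quote → the budget email.
The follow-up reaches the budget email via the follow-up → the vendor quote → the budget email.
The out-of-office reply reaches the budget email via the out-of-office reply → the agenda → the vendor quote → the budget email.
Likewise the revised draft reaches the budget email by chaining the stated constraints.
No chain forces the summary memo (or any of the others) ahead of the budget email.
That's the agenda, the follow-up, the out-of-office reply, the revised draft, and the vendor quote — 5 in all.

5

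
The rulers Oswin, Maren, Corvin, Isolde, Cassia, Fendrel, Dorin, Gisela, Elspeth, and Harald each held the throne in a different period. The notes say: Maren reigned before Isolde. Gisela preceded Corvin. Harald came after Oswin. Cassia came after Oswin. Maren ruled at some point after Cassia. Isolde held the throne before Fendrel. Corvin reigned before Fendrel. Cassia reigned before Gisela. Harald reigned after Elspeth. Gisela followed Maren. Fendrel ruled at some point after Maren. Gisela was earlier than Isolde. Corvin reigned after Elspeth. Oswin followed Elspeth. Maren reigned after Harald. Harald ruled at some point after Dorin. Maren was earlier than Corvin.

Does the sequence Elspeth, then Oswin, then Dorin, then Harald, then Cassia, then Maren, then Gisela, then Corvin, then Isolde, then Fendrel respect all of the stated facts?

Check each stated constraint against the proposed order — e.g. Maren is ahead of Fendrel; Elspeth is ahead of Corvin. Every pair is in the required order; nothing is violated.

yes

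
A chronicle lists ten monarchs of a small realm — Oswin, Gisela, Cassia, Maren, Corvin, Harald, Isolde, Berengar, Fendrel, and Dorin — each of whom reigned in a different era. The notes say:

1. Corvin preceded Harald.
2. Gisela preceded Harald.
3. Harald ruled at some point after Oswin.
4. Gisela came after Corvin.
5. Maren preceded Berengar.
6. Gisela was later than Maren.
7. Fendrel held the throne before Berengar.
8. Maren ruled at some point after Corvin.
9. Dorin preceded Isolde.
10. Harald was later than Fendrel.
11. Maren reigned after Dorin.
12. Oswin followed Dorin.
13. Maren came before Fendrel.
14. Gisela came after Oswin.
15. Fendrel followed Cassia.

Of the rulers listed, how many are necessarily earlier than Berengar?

Directly stated before Berengar: Fendrel and Maren.
Cassia reaches Berengar via Cassia → Fendrel → Berengar.
Corvin reaches Berengar via Corvin → Maren → Berengar.
Dorin reaches Berengar via Dorin → Maren → Berengar.
That's Cassia, Corvin, Dorin, Fendrel, and Maren — 5 in all.

5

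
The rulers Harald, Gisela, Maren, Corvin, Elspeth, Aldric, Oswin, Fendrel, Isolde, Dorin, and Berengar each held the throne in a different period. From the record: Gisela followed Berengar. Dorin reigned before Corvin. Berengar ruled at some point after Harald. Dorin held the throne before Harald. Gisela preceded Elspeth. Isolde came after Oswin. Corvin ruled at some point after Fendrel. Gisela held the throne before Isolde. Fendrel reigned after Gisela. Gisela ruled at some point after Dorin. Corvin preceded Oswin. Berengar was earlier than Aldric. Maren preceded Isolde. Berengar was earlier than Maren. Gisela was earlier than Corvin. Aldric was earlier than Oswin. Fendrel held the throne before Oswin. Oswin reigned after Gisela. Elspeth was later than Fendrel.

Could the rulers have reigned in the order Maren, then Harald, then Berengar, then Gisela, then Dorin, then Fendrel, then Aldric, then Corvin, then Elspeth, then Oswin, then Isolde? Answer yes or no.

no

The constraints require Dorin before Gisela, but in the proposed sequence Gisela appears ahead of Dorin. That one violation is enough.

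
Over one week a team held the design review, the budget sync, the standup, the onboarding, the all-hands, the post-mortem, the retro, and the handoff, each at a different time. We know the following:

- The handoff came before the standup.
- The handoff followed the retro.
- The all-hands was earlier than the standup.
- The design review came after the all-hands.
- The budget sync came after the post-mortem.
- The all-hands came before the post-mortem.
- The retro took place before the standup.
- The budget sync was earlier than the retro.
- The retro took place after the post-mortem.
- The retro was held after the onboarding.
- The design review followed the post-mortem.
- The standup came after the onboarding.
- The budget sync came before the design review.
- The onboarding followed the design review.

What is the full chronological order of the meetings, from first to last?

the all-hands, the post-mortem, the budget sync, the design review, the onboarding, the retro, the handoff, the standup

The constraints fix every adjacent pair, so only one ordering works:
the all-hands → the post-mortem → the budget sync → the design review → the onboarding → the retro → the handoff → the standup.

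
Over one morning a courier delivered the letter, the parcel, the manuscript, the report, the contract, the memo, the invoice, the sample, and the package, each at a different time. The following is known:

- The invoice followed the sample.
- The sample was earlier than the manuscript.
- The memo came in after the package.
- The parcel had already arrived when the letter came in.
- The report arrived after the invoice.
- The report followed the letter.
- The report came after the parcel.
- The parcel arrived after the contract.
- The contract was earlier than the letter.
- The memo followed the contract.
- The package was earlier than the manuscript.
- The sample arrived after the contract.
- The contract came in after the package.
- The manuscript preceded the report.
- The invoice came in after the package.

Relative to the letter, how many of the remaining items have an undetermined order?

Forced before the letter: the contract, the package, and the parcel; forced after the letter: the report.
That leaves the invoice, the manuscript, the memo, and the sample with no forced order relative to the letter — 4.

4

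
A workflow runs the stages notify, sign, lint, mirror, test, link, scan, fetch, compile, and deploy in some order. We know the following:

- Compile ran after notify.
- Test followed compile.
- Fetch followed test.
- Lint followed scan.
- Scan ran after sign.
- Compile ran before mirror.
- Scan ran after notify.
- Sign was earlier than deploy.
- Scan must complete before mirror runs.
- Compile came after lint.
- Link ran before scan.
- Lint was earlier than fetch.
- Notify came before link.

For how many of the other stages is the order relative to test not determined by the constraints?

2

Forced before test: compile, link, lint, notify, scan, and sign; forced after test: fetch.
That leaves deploy and mirror with no forced order relative to test — 2.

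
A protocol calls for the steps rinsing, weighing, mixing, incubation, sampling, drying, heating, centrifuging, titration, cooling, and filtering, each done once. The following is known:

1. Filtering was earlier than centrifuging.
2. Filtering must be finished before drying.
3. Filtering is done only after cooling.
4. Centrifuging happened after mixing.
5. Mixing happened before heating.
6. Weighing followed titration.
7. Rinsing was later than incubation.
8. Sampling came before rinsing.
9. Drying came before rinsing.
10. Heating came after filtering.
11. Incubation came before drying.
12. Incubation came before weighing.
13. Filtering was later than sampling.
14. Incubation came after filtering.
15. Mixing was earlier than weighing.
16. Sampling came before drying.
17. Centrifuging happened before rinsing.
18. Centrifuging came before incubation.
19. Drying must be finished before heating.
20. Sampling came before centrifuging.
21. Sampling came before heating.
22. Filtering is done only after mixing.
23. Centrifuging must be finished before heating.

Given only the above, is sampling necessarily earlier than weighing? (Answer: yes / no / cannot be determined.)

Chain the constraints: sampling → filtering → incubation → weighing. Each link is directly stated, so sampling comes before weighing.

yes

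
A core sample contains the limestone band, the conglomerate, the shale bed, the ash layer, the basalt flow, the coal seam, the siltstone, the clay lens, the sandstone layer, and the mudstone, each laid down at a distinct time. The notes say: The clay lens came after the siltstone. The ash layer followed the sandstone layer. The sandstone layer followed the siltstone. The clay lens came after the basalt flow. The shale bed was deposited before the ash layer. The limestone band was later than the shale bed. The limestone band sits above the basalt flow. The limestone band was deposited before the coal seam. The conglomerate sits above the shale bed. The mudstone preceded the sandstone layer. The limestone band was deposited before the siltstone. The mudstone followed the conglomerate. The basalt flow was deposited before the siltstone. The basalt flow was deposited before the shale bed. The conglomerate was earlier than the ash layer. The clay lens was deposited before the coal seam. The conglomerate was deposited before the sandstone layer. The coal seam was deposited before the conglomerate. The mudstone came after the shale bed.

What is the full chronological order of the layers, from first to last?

the basalt flow, the shale bed, the limestone band, the siltstone, the clay lens, the coal seam, the conglomerate, the mudstone, the sandstone layer, the ash layer

The constraints fix every adjacent pair, so only one ordering works:
the basalt flow → the shale bed → the limestone band → the siltstone → the clay lens → the coal seam → the conglomerate → the mudstone → the sandstone layer → the ash layer.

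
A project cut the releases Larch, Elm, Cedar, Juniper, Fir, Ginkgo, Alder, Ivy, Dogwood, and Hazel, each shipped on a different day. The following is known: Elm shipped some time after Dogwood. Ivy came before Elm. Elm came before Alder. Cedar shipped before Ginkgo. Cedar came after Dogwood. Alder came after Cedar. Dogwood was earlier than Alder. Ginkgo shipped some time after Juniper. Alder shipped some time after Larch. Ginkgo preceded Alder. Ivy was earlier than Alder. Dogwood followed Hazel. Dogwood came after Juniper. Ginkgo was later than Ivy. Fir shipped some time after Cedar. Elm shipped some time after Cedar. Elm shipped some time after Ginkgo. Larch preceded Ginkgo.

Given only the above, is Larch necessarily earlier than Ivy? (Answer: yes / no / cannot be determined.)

cannot be determined

No chain of stated constraints runs from Larch to Ivy, and none runs from Ivy to Larch either.
So the relative order of Larch and Ivy is not fixed by the given facts.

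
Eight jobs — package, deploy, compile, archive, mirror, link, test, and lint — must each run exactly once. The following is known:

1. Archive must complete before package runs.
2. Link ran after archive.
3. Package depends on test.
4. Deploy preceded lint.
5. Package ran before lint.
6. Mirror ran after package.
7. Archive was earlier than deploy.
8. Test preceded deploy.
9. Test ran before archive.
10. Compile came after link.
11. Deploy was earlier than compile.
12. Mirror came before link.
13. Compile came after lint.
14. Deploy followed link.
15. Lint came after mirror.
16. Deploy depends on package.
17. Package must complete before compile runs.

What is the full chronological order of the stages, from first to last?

test, archive, package, mirror, link, deploy, lint, compile

The constraints fix every adjacent pair, so only one ordering works:
test → archive → package → mirror → link → deploy → lint → compile.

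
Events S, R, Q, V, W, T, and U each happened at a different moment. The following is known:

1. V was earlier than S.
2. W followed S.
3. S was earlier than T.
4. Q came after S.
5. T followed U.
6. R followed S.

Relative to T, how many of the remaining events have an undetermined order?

3

Forced before T: S, U, and V.
That leaves Q, R, and W with no forced order relative to T — 3.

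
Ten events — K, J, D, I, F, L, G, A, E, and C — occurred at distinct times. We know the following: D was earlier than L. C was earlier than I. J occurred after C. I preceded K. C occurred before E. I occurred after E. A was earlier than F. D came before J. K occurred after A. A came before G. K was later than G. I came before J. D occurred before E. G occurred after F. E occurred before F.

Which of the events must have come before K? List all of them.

A, C, D, E, F, G, I

Directly stated before K: A, G, and I.
C reaches K via C → I → K.
D reaches K via D → E → I → K.
E reaches K via E → I → K.
Likewise F reaches K by chaining the stated constraints.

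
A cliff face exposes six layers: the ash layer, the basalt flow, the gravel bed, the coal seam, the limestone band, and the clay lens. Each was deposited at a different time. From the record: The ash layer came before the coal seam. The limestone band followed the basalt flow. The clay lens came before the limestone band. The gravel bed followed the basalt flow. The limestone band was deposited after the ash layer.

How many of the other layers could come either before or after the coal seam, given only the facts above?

4

Forced before the coal seam: the ash layer.
That leaves the basalt flow, the clay lens, the gravel bed, and the limestone band with no forced order relative to the coal seam — 4.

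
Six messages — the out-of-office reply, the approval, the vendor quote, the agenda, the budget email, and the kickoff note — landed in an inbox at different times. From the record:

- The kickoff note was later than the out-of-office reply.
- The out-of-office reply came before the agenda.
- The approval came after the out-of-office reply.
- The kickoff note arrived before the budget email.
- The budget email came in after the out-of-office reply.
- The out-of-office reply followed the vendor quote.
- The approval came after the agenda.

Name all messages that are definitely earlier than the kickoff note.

Directly stated before the kickoff note: the out-of-office reply.
The vendor quote reaches the kickoff note via the vendor quote → the out-of-office reply → the kickoff note.
No chain forces the agenda (or any of the others) ahead of the kickoff note.

the out-of-office reply, the vendor quote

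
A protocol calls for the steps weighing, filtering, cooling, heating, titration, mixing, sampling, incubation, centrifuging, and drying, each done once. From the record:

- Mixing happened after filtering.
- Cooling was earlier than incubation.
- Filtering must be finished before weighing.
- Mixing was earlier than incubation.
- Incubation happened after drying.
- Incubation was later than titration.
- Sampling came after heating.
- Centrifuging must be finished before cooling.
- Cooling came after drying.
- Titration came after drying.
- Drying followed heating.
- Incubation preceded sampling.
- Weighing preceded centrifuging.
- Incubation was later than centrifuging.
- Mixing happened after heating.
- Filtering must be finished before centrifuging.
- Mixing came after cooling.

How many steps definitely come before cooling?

5

Directly stated before cooling: centrifuging and drying.
Filtering reaches cooling via filtering → centrifuging → cooling.
Heating reaches cooling via heating → drying → cooling.
Weighing reaches cooling via weighing → centrifuging → cooling.
No chain forces sampling (or any of the others) ahead of cooling.
That's centrifuging, drying, filtering, heating, and weighing — 5 in all.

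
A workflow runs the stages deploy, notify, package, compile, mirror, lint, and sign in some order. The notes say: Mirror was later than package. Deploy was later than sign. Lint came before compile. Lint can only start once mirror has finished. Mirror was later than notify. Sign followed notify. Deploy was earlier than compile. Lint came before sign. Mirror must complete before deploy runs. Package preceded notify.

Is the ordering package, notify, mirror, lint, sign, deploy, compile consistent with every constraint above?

yes

Check each stated constraint against the proposed order — e.g. notify is ahead of sign; lint is ahead of compile. Every pair is in the required order; nothing is violated.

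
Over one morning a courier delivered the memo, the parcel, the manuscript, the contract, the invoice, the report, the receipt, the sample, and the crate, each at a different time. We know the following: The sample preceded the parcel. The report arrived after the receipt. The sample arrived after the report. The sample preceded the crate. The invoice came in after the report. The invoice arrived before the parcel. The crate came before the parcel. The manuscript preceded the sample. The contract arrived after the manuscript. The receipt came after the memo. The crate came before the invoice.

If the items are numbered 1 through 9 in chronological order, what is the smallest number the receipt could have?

The memo must come before the receipt — 1 forced predecessor.
Nothing else is forced ahead of the receipt, so its earliest slot is position 1 + 1 = 2.

2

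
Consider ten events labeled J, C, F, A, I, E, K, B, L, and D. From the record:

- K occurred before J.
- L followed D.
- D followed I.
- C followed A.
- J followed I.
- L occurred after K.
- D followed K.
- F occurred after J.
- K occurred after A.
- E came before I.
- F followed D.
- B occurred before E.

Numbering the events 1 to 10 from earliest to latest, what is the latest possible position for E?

5

E must come before D, F, I, J, and L — 5 events forced after it.
Everything else can be placed before E in some valid order, so E can sit as late as position 10 − 5 = 5.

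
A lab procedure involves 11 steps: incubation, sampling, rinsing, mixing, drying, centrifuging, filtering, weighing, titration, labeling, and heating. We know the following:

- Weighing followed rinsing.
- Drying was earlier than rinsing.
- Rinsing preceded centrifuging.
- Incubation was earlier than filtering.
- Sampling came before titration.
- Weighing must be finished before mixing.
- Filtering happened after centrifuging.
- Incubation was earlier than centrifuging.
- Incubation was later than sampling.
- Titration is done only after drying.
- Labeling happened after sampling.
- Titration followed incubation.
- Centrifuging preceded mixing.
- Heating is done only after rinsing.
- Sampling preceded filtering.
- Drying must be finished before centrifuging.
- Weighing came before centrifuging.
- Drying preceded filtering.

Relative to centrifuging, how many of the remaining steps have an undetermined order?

3

Forced before centrifuging: drying, incubation, rinsing, sampling, and weighing; forced after centrifuging: filtering and mixing.
That leaves heating, labeling, and titration with no forced order relative to centrifuging — 3.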